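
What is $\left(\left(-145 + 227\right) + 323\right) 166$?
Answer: $67230$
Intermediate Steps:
$\left(\left(-145 + 227\right) + 323\right) 166 = \left(82 + 323\right) 166 = 405 \cdot 166 = 67230$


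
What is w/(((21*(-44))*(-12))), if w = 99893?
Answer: 99893/11088 ≈ 9.0091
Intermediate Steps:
w/(((21*(-44))*(-12))) = 99893/(((21*(-44))*(-12))) = 99893/((-924*(-12))) = 99893/11088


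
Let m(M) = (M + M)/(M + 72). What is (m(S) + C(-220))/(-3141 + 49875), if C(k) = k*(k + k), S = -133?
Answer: 2952533/1425387 ≈ 2.0714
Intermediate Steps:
C(k) = 2*k² (C(k) = k*(2*k) = 2*k²)
m(M) = 2*M/(72 + M) (m(M) = (2*M)/(72 + M) = 2*M/(72 + M))
(m(S) + C(-220))/(-3141 + 49875) = (2*(-133)/(72 - 133) + 2*(-220)²)/(-3141 + 49875) = (2*(-133)/(-61) + 2*48400)/46734 = (2*(-133)*(-1/61) + 96800)*(1/46734) = (266/61 + 96800)*(1/46734) = (5905066/61)*(1/46734) = 2952533/1425387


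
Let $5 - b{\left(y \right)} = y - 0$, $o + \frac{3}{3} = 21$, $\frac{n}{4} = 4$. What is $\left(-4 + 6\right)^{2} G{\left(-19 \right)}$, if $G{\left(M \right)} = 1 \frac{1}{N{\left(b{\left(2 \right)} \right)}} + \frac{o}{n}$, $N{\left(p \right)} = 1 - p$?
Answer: $3$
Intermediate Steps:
$n = 16$ ($n = 4 \cdot 4 = 16$)
$o = 20$ ($o = -1 + 21 = 20$)
$b{\left(y \right)} = 5 - y$ ($b{\left(y \right)} = 5 - \left(y - 0\right) = 5 - \left(y + 0\right) = 5 - y$)
$G{\left(M \right)} = \frac{3}{4}$ ($G{\left(M \right)} = 1 \frac{1}{1 - \left(5 - 2\right)} + \frac{20}{16} = 1 \frac{1}{1 - \left(5 - 2\right)} + 20 \cdot \frac{1}{16} = 1 \frac{1}{1 - 3} + \frac{5}{4} = 1 \frac{1}{-2} + \frac{5}{4} = 1 \left(- \frac{1}{2}\right) + \frac{5}{4} = - \frac{1}{2} + \frac{5}{4} = \frac{3}{4}$)
$\left(-4 + 6\right)^{2} G{\left(-19 \right)} = \left(-4 + 6\right)^{2} \cdot \frac{3}{4} = 2^{2} \cdot \frac{3}{4} = 4 \cdot \frac{3}{4} = 3$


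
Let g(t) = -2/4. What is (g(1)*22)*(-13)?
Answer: 143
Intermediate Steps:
g(t) = -½ (g(t) = -2*¼ = -½)
(g(1)*22)*(-13) = -½*22*(-13) = -11*(-13) = 143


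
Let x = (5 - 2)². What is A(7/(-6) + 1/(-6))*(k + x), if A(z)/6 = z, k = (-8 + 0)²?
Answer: -584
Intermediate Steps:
x = 9 (x = 3² = 9)
k = 64 (k = (-8)² = 64)
A(z) = 6*z
A(7/(-6) + 1/(-6))*(k + x) = (6*(7/(-6) + 1/(-6)))*(64 + 9) = (6*(7*(-⅙) + 1*(-⅙)))*73 = (6*(-7/6 - ⅙))*73 = (6*(-4/3))*73 = -8*73 = -584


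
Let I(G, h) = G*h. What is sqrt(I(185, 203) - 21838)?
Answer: 13*sqrt(93) ≈ 125.37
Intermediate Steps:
sqrt(I(185, 203) - 21838) = sqrt(185*203 - 21838) = sqrt(37555 - 21838) = sqrt(15717) = 13*sqrt(93)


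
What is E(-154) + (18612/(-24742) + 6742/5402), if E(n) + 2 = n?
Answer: -5196027941/33414071 ≈ -155.50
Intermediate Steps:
E(n) = -2 + n
E(-154) + (18612/(-24742) + 6742/5402) = (-2 - 154) + (18612/(-24742) + 6742/5402) = -156 + (18612*(-1/24742) + 6742*(1/5402)) = -156 + (-9306/12371 + 3371/2701) = -156 + 16567135/33414071 = -5196027941/33414071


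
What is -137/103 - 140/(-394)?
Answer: -19779/20291 ≈ -0.97477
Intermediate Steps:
-137/103 - 140/(-394) = -137*1/103 - 140*(-1/394) = -137/103 + 70/197 = -19779/20291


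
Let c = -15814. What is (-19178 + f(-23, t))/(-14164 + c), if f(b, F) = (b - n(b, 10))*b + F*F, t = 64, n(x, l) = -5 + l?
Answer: 7219/14989 ≈ 0.48162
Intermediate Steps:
f(b, F) = F² + b*(-5 + b) (f(b, F) = (b - (-5 + 10))*b + F*F = (b - 1*5)*b + F² = (b - 5)*b + F² = (-5 + b)*b + F² = b*(-5 + b) + F² = F² + b*(-5 + b))
(-19178 + f(-23, t))/(-14164 + c) = (-19178 + (64² + (-23)² - 5*(-23)))/(-14164 - 15814) = (-19178 + (4096 + 529 + 115))/(-29978) = (-19178 + 4740)*(-1/29978) = -14438*(-1/29978) = 7219/14989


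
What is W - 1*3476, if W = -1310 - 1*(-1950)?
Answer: -2836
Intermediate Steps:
W = 640 (W = -1310 + 1950 = 640)
W - 1*3476 = 640 - 1*3476 = 640 - 3476 = -2836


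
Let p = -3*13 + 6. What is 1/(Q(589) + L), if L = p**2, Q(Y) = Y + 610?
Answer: 1/2288 ≈ 0.00043706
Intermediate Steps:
Q(Y) = 610 + Y
p = -33 (p = -39 + 6 = -33)
L = 1089 (L = (-33)**2 = 1089)
1/(Q(589) + L) = 1/((610 + 589) + 1089) = 1/(1199 + 1089) = 1/2288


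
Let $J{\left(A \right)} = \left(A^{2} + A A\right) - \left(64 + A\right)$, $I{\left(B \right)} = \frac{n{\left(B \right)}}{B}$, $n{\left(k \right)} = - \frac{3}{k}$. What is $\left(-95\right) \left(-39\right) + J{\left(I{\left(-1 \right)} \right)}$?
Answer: $3662$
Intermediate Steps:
$I{\left(B \right)} = - \frac{3}{B^{2}}$ ($I{\left(B \right)} = \frac{\left(-3\right) \frac{1}{B}}{B} = - \frac{3}{B^{2}}$)
$J{\left(A \right)} = -64 - A + 2 A^{2}$ ($J{\left(A \right)} = \left(A^{2} + A^{2}\right) - \left(64 + A\right) = 2 A^{2} - \left(64 + A\right) = -64 - A + 2 A^{2}$)
$\left(-95\right) \left(-39\right) + J{\left(I{\left(-1 \right)} \right)} = \left(-95\right) \left(-39\right) - \left(64 - 18 - 3\right) = 3705 - \left(64 - 18 - 3\right) = 3705 - \left(61 - 18\right) = 3705 + \left(-64 + 3 + 2 \cdot 9\right) = 3705 + \left(-64 + 3 + 18\right) = 3705 - 43 = 3662$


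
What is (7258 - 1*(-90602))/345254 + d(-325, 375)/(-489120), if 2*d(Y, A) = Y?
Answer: 1369182485/4824875328 ≈ 0.28378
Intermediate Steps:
d(Y, A) = Y/2
(7258 - 1*(-90602))/345254 + d(-325, 375)/(-489120) = (7258 - 1*(-90602))/345254 + ((½)*(-325))/(-489120) = (7258 + 90602)*(1/345254) - 325/2*(-1/489120) = 97860*(1/345254) + 65/195648 = 6990/24661 + 65/195648 = 1369182485/4824875328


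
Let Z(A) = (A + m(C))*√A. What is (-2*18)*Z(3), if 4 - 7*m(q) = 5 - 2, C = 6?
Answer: -792*√3/7 ≈ -195.97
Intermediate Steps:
m(q) = ⅐ (m(q) = 4/7 - (5 - 2)/7 = 4/7 - ⅐*3 = 4/7 - 3/7 = ⅐)
Z(A) = √A*(⅐ + A) (Z(A) = (A + ⅐)*√A = (⅐ + A)*√A = √A*(⅐ + A))
(-2*18)*Z(3) = (-2*18)*(√3*(⅐ + 3)) = -36*√3*22/7 = -792*√3/7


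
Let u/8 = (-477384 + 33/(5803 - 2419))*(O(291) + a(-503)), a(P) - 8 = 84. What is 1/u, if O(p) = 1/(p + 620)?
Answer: -128451/45132390374633 ≈ -2.8461e-9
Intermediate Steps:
a(P) = 92 (a(P) = 8 + 84 = 92)
O(p) = 1/(620 + p)
u = -45132390374633/128451 (u = 8*((-477384 + 33/(5803 - 2419))*(1/(620 + 291) + 92)) = 8*((-477384 + 33/3384)*(1/911 + 92)) = 8*((-477384 + (1/3384)*33)*(1/911 + 92)) = 8*((-477384 + 11/1128)*(83813/911)) = 8*(-538489141/1128*83813/911) = 8*(-45132390374633/1027608) = -45132390374633/128451 ≈ -3.5136e+8)
1/u = 1/(-45132390374633/128451) = -128451/45132390374633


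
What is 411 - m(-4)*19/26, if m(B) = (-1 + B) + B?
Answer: 10857/26 ≈ 417.58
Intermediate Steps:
m(B) = -1 + 2*B
411 - m(-4)*19/26 = 411 - (-1 + 2*(-4))*19/26 = 411 - (-1 - 8)*19*(1/26) = 411 - (-9)*19/26 = 411 - 1*(-171/26) = 411 + 171/26 = 10857/26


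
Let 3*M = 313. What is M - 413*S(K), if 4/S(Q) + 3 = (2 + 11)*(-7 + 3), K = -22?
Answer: 22171/165 ≈ 134.37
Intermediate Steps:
M = 313/3 (M = (1/3)*313 = 313/3 ≈ 104.33)
S(Q) = -4/55 (S(Q) = 4/(-3 + (2 + 11)*(-7 + 3)) = 4/(-3 + 13*(-4)) = 4/(-3 - 52) = 4/(-55) = 4*(-1/55) = -4/55)
M - 413*S(K) = 313/3 - 413*(-4/55) = 313/3 + 1652/55 = 22171/165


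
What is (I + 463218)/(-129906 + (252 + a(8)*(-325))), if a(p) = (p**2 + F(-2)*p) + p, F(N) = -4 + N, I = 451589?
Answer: -914807/137454 ≈ -6.6554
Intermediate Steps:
a(p) = p**2 - 5*p (a(p) = (p**2 + (-4 - 2)*p) + p = (p**2 - 6*p) + p = p**2 - 5*p)
(I + 463218)/(-129906 + (252 + a(8)*(-325))) = (451589 + 463218)/(-129906 + (252 + (8*(-5 + 8))*(-325))) = 914807/(-129906 + (252 + (8*3)*(-325))) = 914807/(-129906 + (252 + 24*(-325))) = 914807/(-129906 + (252 - 7800)) = 914807/(-129906 - 7548) = 914807/(-137454) = 914807*(-1/137454) = -914807/137454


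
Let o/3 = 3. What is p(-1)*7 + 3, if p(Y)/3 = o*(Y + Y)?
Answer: -375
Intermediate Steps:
o = 9 (o = 3*3 = 9)
p(Y) = 54*Y (p(Y) = 3*(9*(Y + Y)) = 3*(9*(2*Y)) = 3*(18*Y) = 54*Y)
p(-1)*7 + 3 = (54*(-1))*7 + 3 = -54*7 + 3 = -378 + 3 = -375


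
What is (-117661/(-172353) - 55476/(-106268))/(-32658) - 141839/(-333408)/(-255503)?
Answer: -81853803614468430203/2123106194319036597760032 ≈ -3.8554e-5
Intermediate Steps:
(-117661/(-172353) - 55476/(-106268))/(-32658) - 141839/(-333408)/(-255503) = (-117661*(-1/172353) - 55476*(-1/106268))*(-1/32658) - 141839*(-1/333408)*(-1/255503) = (117661/172353 + 13869/26567)*(-1/32658) + (141839/333408)*(-1/255503) = (5516263544/4578902151)*(-1/32658) - 141839/85186744224 = -2758131772/74768893223679 - 141839/85186744224 = -81853803614468430203/2123106194319036597760032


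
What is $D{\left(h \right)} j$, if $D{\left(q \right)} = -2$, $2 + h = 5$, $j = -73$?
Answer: $146$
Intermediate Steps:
$h = 3$ ($h = -2 + 5 = 3$)
$D{\left(h \right)} j = \left(-2\right) \left(-73\right) = 146$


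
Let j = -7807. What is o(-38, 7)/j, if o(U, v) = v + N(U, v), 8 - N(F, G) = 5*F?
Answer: -205/7807 ≈ -0.026258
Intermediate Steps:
N(F, G) = 8 - 5*F
o(U, v) = 8 + v - 5*U (o(U, v) = v + (8 - 5*U) = 8 + v - 5*U)
o(-38, 7)/j = (8 + 7 - 5*(-38))/(-7807) = (8 + 7 + 190)*(-1/7807) = 205*(-1/7807) = -205/7807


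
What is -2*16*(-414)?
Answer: 13248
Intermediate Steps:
-2*16*(-414) = -32*(-414) = 13248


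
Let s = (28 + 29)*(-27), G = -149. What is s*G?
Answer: 229311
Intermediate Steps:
s = -1539 (s = 57*(-27) = -1539)
s*G = -1539*(-149) = 229311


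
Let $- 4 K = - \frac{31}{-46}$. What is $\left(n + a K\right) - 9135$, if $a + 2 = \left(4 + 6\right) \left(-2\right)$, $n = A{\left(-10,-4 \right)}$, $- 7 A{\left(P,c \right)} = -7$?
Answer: $- \frac{839987}{92} \approx -9130.3$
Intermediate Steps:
$K = - \frac{31}{184}$ ($K = - \frac{\left(-31\right) \frac{1}{-46}}{4} = - \frac{\left(-31\right) \left(- \frac{1}{46}\right)}{4} = \left(- \frac{1}{4}\right) \frac{31}{46} = - \frac{31}{184} \approx -0.16848$)
$A{\left(P,c \right)} = 1$ ($A{\left(P,c \right)} = \left(- \frac{1}{7}\right) \left(-7\right) = 1$)
$n = 1$
$a = -22$ ($a = -2 + \left(4 + 6\right) \left(-2\right) = -2 + 10 \left(-2\right) = -2 - 20 = -22$)
$\left(n + a K\right) - 9135 = \left(1 - - \frac{341}{92}\right) - 9135 = \left(1 + \frac{341}{92}\right) - 9135 = \frac{433}{92} - 9135 = - \frac{839987}{92}$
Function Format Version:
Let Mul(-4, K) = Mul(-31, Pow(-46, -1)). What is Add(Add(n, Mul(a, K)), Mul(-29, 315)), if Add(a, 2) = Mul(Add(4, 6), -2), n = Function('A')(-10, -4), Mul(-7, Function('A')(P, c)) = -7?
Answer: Rational(-839987, 92) ≈ -9130.3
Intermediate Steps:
K = Rational(-31, 184) (K = Mul(Rational(-1, 4), Mul(-31, Pow(-46, -1))) = Mul(Rational(-1, 4), Mul(-31, Rational(-1, 46))) = Mul(Rational(-1, 4), Rational(31, 46)) = Rational(-31, 184) ≈ -0.16848)
Function('A')(P, c) = 1 (Function('A')(P, c) = Mul(Rational(-1, 7), -7) = 1)
n = 1
a = -22 (a = Add(-2, Mul(Add(4, 6), -2)) = Add(-2, Mul(10, -2)) = Add(-2, -20) = -22)
Add(Add(n, Mul(a, K)), Mul(-29, 315)) = Add(Add(1, Mul(-22, Rational(-31, 184))), Mul(-29, 315)) = Add(Add(1, Rational(341, 92)), -9135) = Add(Rational(433, 92), -9135) = Rational(-839987, 92)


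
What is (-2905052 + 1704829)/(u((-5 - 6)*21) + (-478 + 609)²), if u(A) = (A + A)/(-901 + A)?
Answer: -679326218/9713357 ≈ -69.937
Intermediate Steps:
u(A) = 2*A/(-901 + A) (u(A) = (2*A)/(-901 + A) = 2*A/(-901 + A))
(-2905052 + 1704829)/(u((-5 - 6)*21) + (-478 + 609)²) = (-2905052 + 1704829)/(2*((-5 - 6)*21)/(-901 + (-5 - 6)*21) + (-478 + 609)²) = -1200223/(2*(-11*21)/(-901 - 11*21) + 131²) = -1200223/(2*(-231)/(-901 - 231) + 17161) = -1200223/(2*(-231)/(-1132) + 17161) = -1200223/(2*(-231)*(-1/1132) + 17161) = -1200223/(231/566 + 17161) = -1200223/9713357/566 = -1200223*566/9713357 = -679326218/9713357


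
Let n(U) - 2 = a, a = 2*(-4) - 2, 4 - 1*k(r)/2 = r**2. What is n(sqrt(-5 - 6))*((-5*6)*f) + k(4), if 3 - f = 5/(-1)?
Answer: 1896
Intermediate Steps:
f = 8 (f = 3 - 5/(-1) = 3 - 5*(-1) = 3 - 1*(-5) = 3 + 5 = 8)
k(r) = 8 - 2*r**2
a = -10 (a = -8 - 2 = -10)
n(U) = -8 (n(U) = 2 - 10 = -8)
n(sqrt(-5 - 6))*((-5*6)*f) + k(4) = -8*(-5*6)*8 + (8 - 2*4**2) = -(-240)*8 + (8 - 2*16) = -8*(-240) + (8 - 32) = 1920 - 24 = 1896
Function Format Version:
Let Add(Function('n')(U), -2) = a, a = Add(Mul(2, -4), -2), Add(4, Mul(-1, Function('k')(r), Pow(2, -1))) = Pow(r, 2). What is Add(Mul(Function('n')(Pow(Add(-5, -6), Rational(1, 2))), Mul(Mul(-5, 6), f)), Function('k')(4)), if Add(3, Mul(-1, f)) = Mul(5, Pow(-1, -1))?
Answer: 1896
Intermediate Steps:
f = 8 (f = Add(3, Mul(-1, Mul(5, Pow(-1, -1)))) = Add(3, Mul(-1, Mul(5, -1))) = Add(3, Mul(-1, -5)) = Add(3, 5) = 8)
Function('k')(r) = Add(8, Mul(-2, Pow(r, 2)))
a = -10 (a = Add(-8, -2) = -10)
Function('n')(U) = -8 (Function('n')(U) = Add(2, -10) = -8)
Add(Mul(Function('n')(Pow(Add(-5, -6), Rational(1, 2))), Mul(Mul(-5, 6), f)), Function('k')(4)) = Add(Mul(-8, Mul(Mul(-5, 6), 8)), Add(8, Mul(-2, Pow(4, 2)))) = Add(Mul(-8, Mul(-30, 8)), Add(8, Mul(-2, 16))) = Add(Mul(-8, -240), Add(8, -32)) = Add(1920, -24) = 1896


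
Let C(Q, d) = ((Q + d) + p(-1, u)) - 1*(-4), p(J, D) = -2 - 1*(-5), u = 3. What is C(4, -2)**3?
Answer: 729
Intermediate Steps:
p(J, D) = 3 (p(J, D) = -2 + 5 = 3)
C(Q, d) = 7 + Q + d (C(Q, d) = ((Q + d) + 3) - 1*(-4) = (3 + Q + d) + 4 = 7 + Q + d)
C(4, -2)**3 = (7 + 4 - 2)**3 = 9**3 = 729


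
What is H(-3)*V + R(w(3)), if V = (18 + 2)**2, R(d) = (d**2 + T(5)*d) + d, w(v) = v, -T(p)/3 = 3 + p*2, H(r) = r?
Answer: -1305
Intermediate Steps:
T(p) = -9 - 6*p (T(p) = -3*(3 + p*2) = -3*(3 + 2*p) = -9 - 6*p)
R(d) = d**2 - 38*d (R(d) = (d**2 + (-9 - 6*5)*d) + d = (d**2 + (-9 - 30)*d) + d = (d**2 - 39*d) + d = d**2 - 38*d)
V = 400 (V = 20**2 = 400)
H(-3)*V + R(w(3)) = -3*400 + 3*(-38 + 3) = -1200 + 3*(-35) = -1200 - 105 = -1305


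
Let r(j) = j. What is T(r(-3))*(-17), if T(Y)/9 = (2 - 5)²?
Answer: -1377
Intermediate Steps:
T(Y) = 81 (T(Y) = 9*(2 - 5)² = 9*(-3)² = 9*9 = 81)
T(r(-3))*(-17) = 81*(-17) = -1377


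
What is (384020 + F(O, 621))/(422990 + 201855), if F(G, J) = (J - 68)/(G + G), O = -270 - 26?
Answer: 227339287/369908240 ≈ 0.61458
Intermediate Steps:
O = -296
F(G, J) = (-68 + J)/(2*G) (F(G, J) = (-68 + J)/((2*G)) = (-68 + J)*(1/(2*G)) = (-68 + J)/(2*G))
(384020 + F(O, 621))/(422990 + 201855) = (384020 + (½)*(-68 + 621)/(-296))/(422990 + 201855) = (384020 + (½)*(-1/296)*553)/624845 = (384020 - 553/592)*(1/624845) = (227339287/592)*(1/624845) = 227339287/369908240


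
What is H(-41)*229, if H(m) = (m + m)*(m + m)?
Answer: 1539796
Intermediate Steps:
H(m) = 4*m² (H(m) = (2*m)*(2*m) = 4*m²)
H(-41)*229 = (4*(-41)²)*229 = (4*1681)*229 = 6724*229 = 1539796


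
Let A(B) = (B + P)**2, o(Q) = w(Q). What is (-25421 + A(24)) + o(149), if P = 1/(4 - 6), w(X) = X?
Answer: -98879/4 ≈ -24720.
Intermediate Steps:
o(Q) = Q
P = -1/2 (P = 1/(-2) = -1/2 ≈ -0.50000)
A(B) = (-1/2 + B)**2 (A(B) = (B - 1/2)**2 = (-1/2 + B)**2)
(-25421 + A(24)) + o(149) = (-25421 + (-1 + 2*24)**2/4) + 149 = (-25421 + (-1 + 48)**2/4) + 149 = (-25421 + (1/4)*47**2) + 149 = (-25421 + (1/4)*2209) + 149 = (-25421 + 2209/4) + 149 = -99475/4 + 149 = -98879/4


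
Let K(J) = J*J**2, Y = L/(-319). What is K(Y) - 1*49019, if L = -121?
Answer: -1195523060/24389 ≈ -49019.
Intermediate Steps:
Y = 11/29 (Y = -121/(-319) = -121*(-1/319) = 11/29 ≈ 0.37931)
K(J) = J**3
K(Y) - 1*49019 = (11/29)**3 - 1*49019 = 1331/24389 - 49019 = -1195523060/24389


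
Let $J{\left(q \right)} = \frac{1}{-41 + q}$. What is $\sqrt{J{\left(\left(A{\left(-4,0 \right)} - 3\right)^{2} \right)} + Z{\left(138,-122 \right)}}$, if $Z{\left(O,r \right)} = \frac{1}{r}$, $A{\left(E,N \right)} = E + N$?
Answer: $\frac{\sqrt{6954}}{244} \approx 0.34176$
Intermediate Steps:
$\sqrt{J{\left(\left(A{\left(-4,0 \right)} - 3\right)^{2} \right)} + Z{\left(138,-122 \right)}} = \sqrt{\frac{1}{-41 + \left(\left(-4 + 0\right) - 3\right)^{2}} + \frac{1}{-122}} = \sqrt{\frac{1}{-41 + \left(-4 - 3\right)^{2}} - \frac{1}{122}} = \sqrt{\frac{1}{-41 + \left(-7\right)^{2}} - \frac{1}{122}} = \sqrt{\frac{1}{-41 + 49} - \frac{1}{122}} = \sqrt{\frac{1}{8} - \frac{1}{122}} = \sqrt{\frac{57}{488}} = \frac{\sqrt{6954}}{244}$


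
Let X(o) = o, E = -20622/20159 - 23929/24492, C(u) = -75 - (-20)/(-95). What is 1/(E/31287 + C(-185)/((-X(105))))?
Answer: 540661197700260/387236041206767 ≈ 1.3962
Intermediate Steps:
C(u) = -1429/19 (C(u) = -75 - (-20)*(-1)/95 = -75 - 1*4/19 = -75 - 4/19 = -1429/19)
E = -987458735/493734228 (E = -20622*1/20159 - 23929*1/24492 = -20622/20159 - 23929/24492 = -987458735/493734228 ≈ -2.0000)
1/(E/31287 + C(-185)/((-X(105)))) = 1/(-987458735/493734228/31287 - 1429/(19*((-1*105)))) = 1/(-987458735/493734228*1/31287 - 1429/19/(-105)) = 1/(-987458735/15447462791436 - 1429/19*(-1/105)) = 1/(-987458735/15447462791436 + 1429/1995) = 1/(387236041206767/540661197700260) = 540661197700260/387236041206767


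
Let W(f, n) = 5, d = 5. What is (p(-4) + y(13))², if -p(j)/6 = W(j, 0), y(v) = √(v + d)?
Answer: 918 - 180*√2 ≈ 663.44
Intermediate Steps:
y(v) = √(5 + v) (y(v) = √(v + 5) = √(5 + v))
p(j) = -30 (p(j) = -6*5 = -30)
(p(-4) + y(13))² = (-30 + √(5 + 13))² = (-30 + √18)² = (-30 + 3*√2)²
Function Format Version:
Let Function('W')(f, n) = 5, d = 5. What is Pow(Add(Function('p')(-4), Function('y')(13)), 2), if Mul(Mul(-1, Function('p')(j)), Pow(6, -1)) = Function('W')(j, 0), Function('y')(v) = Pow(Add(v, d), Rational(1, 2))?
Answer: Add(918, Mul(-180, Pow(2, Rational(1, 2)))) ≈ 663.44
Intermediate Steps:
Function('y')(v) = Pow(Add(5, v), Rational(1, 2)) (Function('y')(v) = Pow(Add(v, 5), Rational(1, 2)) = Pow(Add(5, v), Rational(1, 2)))
Function('p')(j) = -30 (Function('p')(j) = Mul(-6, 5) = -30)
Pow(Add(Function('p')(-4), Function('y')(13)), 2) = Pow(Add(-30, Pow(Add(5, 13), Rational(1, 2))), 2) = Pow(Add(-30, Pow(18, Rational(1, 2))), 2) = Pow(Add(-30, Mul(3, Pow(2, Rational(1, 2)))), 2)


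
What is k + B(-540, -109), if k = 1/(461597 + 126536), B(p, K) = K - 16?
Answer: -73516624/588133 ≈ -125.00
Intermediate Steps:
B(p, K) = -16 + K
k = 1/588133 ≈ 1.7003e-6
k + B(-540, -109) = 1/588133 + (-16 - 109) = 1/588133 - 125 = -73516624/588133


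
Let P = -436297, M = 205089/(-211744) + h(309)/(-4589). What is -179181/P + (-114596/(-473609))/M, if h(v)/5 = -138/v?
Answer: 247557925808122135667/1540062091499988487703 ≈ 0.16075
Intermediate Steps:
h(v) = -690/v (h(v) = 5*(-138/v) = -690/v)
M = -7453084711/7698800096 (M = 205089/(-211744) - 690/309/(-4589) = 205089*(-1/211744) - 690*1/309*(-1/4589) = -205089/211744 - 230/103*(-1/4589) = -205089/211744 + 230/472667 = -7453084711/7698800096 ≈ -0.96808)
-179181/P + (-114596/(-473609))/M = -179181/(-436297) + (-114596/(-473609))/(-7453084711/7698800096) = -179181*(-1/436297) - 114596*(-1/473609)*(-7698800096/7453084711) = 179181/436297 + (114596/473609)*(-7698800096/7453084711) = 179181/436297 - 882251695801216/3529847996891999 = 247557925808122135667/1540062091499988487703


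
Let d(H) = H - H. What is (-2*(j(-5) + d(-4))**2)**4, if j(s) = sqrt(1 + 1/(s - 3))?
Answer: 2401/256 ≈ 9.3789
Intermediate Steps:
d(H) = 0
j(s) = sqrt(1 + 1/(-3 + s))
(-2*(j(-5) + d(-4))**2)**4 = (-2*(sqrt((-2 - 5)/(-3 - 5)) + 0)**2)**4 = (-2*(sqrt(-7/(-8)) + 0)**2)**4 = (-2*(sqrt(-1/8*(-7)) + 0)**2)**4 = (-2*(sqrt(7/8) + 0)**2)**4 = (-2*(sqrt(14)/4 + 0)**2)**4 = (-2*(sqrt(14)/4)**2)**4 = (-2*7/8)**4 = (-7/4)**4 = 2401/256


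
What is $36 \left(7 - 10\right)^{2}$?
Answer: $324$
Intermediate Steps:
$36 \left(7 - 10\right)^{2} = 36 \left(-3\right)^{2} = 36 \cdot 9 = 324$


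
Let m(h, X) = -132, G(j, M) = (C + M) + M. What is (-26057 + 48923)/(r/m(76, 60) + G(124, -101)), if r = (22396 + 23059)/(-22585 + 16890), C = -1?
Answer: -3437857368/30511553 ≈ -112.67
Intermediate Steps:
G(j, M) = -1 + 2*M (G(j, M) = (-1 + M) + M = -1 + 2*M)
r = -9091/1139 (r = 45455/(-5695) = 45455*(-1/5695) = -9091/1139 ≈ -7.9816)
(-26057 + 48923)/(r/m(76, 60) + G(124, -101)) = (-26057 + 48923)/(-9091/1139/(-132) + (-1 + 2*(-101))) = 22866/(-9091/1139*(-1/132) + (-1 - 202)) = 22866/(9091/150348 - 203) = 22866/(-30511553/150348) = 22866*(-150348/30511553) = -3437857368/30511553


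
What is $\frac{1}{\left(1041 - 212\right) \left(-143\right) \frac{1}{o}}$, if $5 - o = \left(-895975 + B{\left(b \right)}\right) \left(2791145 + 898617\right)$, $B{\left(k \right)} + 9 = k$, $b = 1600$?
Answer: $- \frac{3300064096613}{118547} \approx -2.7838 \cdot 10^{7}$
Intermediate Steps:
$B{\left(k \right)} = -9 + k$
$o = 3300064096613$ ($o = 5 - \left(-895975 + \left(-9 + 1600\right)\right) \left(2791145 + 898617\right) = 5 - \left(-895975 + 1591\right) 3689762 = 5 - \left(-894384\right) 3689762 = 5 - -3300064096608 = 5 + 3300064096608 = 3300064096613$)
$\frac{1}{\left(1041 - 212\right) \left(-143\right) \frac{1}{o}} = \frac{1}{\left(1041 - 212\right) \left(-143\right) \frac{1}{3300064096613}} = \frac{1}{829 \left(-143\right) \frac{1}{3300064096613}} = \frac{1}{\left(-118547\right) \frac{1}{3300064096613}} = \frac{1}{- \frac{118547}{3300064096613}} = - \frac{3300064096613}{118547}$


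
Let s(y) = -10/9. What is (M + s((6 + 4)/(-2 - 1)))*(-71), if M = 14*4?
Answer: -35074/9 ≈ -3897.1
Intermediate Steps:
s(y) = -10/9 (s(y) = -10*1/9 = -10/9)
M = 56
(M + s((6 + 4)/(-2 - 1)))*(-71) = (56 - 10/9)*(-71) = (494/9)*(-71) = -35074/9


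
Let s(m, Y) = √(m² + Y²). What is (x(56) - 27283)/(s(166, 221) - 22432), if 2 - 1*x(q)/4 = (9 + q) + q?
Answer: 622689888/503118227 + 27759*√76397/503118227 ≈ 1.2529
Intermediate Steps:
x(q) = -28 - 8*q (x(q) = 8 - 4*((9 + q) + q) = 8 - 4*(9 + 2*q) = 8 + (-36 - 8*q) = -28 - 8*q)
s(m, Y) = √(Y² + m²)
(x(56) - 27283)/(s(166, 221) - 22432) = ((-28 - 8*56) - 27283)/(√(221² + 166²) - 22432) = ((-28 - 448) - 27283)/(√(48841 + 27556) - 22432) = (-476 - 27283)/(√76397 - 22432) = -27759/(-22432 + √76397)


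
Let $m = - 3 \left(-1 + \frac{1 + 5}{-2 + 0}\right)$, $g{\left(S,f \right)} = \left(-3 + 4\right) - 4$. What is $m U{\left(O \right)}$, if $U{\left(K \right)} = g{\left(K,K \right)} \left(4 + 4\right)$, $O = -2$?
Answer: $-288$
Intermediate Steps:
$g{\left(S,f \right)} = -3$ ($g{\left(S,f \right)} = 1 - 4 = -3$)
$U{\left(K \right)} = -24$ ($U{\left(K \right)} = - 3 \left(4 + 4\right) = \left(-3\right) 8 = -24$)
$m = 12$ ($m = - 3 \left(-1 + \frac{6}{-2}\right) = - 3 \left(-1 + 6 \left(- \frac{1}{2}\right)\right) = - 3 \left(-1 - 3\right) = \left(-3\right) \left(-4\right) = 12$)
$m U{\left(O \right)} = 12 \left(-24\right) = -288$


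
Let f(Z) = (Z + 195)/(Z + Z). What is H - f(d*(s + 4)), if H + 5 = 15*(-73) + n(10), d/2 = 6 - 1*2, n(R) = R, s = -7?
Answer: -17383/16 ≈ -1086.4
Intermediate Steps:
d = 8 (d = 2*(6 - 1*2) = 2*(6 - 2) = 2*4 = 8)
H = -1090 (H = -5 + (15*(-73) + 10) = -5 + (-1095 + 10) = -5 - 1085 = -1090)
f(Z) = (195 + Z)/(2*Z) (f(Z) = (195 + Z)/((2*Z)) = (195 + Z)*(1/(2*Z)) = (195 + Z)/(2*Z))
H - f(d*(s + 4)) = -1090 - (195 + 8*(-7 + 4))/(2*(8*(-7 + 4))) = -1090 - (195 + 8*(-3))/(2*(8*(-3))) = -1090 - (195 - 24)/(2*(-24)) = -1090 - (-1)*171/(2*24) = -1090 - 1*(-57/16) = -1090 + 57/16 = -17383/16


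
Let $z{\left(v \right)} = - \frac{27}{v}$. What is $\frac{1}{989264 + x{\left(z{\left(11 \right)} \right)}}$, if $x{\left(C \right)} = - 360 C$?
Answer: $\frac{11}{10891624} \approx 1.01 \cdot 10^{-6}$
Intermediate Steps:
$\frac{1}{989264 + x{\left(z{\left(11 \right)} \right)}} = \frac{1}{989264 - 360 \left(- \frac{27}{11}\right)} = \frac{1}{989264 - 360 \left(\left(-27\right) \frac{1}{11}\right)} = \frac{1}{989264 - - \frac{9720}{11}} = \frac{1}{989264 + \frac{9720}{11}} = \frac{1}{\frac{10891624}{11}} = \frac{11}{10891624}$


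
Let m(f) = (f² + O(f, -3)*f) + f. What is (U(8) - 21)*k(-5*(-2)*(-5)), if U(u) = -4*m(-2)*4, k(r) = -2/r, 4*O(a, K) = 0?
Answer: -53/25 ≈ -2.1200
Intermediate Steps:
O(a, K) = 0 (O(a, K) = (¼)*0 = 0)
m(f) = f + f² (m(f) = (f² + 0*f) + f = (f² + 0) + f = f² + f = f + f²)
U(u) = -32 (U(u) = -(-8)*(1 - 2)*4 = -(-8)*(-1)*4 = -4*2*4 = -8*4 = -32)
(U(8) - 21)*k(-5*(-2)*(-5)) = (-32 - 21)*(-2/(-5*(-2)*(-5))) = -(-106)/(10*(-5)) = -(-106)/(-50) = -(-106)*(-1)/50 = -53*1/25 = -53/25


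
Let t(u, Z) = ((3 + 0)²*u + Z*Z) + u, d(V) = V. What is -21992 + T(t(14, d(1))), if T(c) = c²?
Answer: -2111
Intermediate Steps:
t(u, Z) = Z² + 10*u (t(u, Z) = (3²*u + Z²) + u = (9*u + Z²) + u = (Z² + 9*u) + u = Z² + 10*u)
-21992 + T(t(14, d(1))) = -21992 + (1² + 10*14)² = -21992 + (1 + 140)² = -21992 + 141² = -21992 + 19881 = -2111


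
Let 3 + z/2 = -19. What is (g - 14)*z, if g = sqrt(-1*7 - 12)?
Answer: 616 - 44*I*sqrt(19) ≈ 616.0 - 191.79*I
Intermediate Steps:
z = -44 (z = -6 + 2*(-19) = -6 - 38 = -44)
g = I*sqrt(19) (g = sqrt(-7 - 12) = sqrt(-19) = I*sqrt(19) ≈ 4.3589*I)
(g - 14)*z = (I*sqrt(19) - 14)*(-44) = (-14 + I*sqrt(19))*(-44) = 616 - 44*I*sqrt(19)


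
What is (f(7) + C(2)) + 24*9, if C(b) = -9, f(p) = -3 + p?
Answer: 211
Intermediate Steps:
(f(7) + C(2)) + 24*9 = ((-3 + 7) - 9) + 24*9 = (4 - 9) + 216 = -5 + 216 = 211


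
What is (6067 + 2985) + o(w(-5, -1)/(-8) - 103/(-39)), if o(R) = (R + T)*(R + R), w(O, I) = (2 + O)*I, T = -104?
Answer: 418138057/48672 ≈ 8590.9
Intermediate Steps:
w(O, I) = I*(2 + O)
o(R) = 2*R*(-104 + R) (o(R) = (R - 104)*(R + R) = (-104 + R)*(2*R) = 2*R*(-104 + R))
(6067 + 2985) + o(w(-5, -1)/(-8) - 103/(-39)) = (6067 + 2985) + 2*(-(2 - 5)/(-8) - 103/(-39))*(-104 + (-(2 - 5)/(-8) - 103/(-39))) = 9052 + 2*(-1*(-3)*(-⅛) - 103*(-1/39))*(-104 + (-1*(-3)*(-⅛) - 103*(-1/39))) = 9052 + 2*(3*(-⅛) + 103/39)*(-104 + (3*(-⅛) + 103/39)) = 9052 + 2*(-3/8 + 103/39)*(-104 + (-3/8 + 103/39)) = 9052 + 2*(707/312)*(-104 + 707/312) = 9052 + 2*(707/312)*(-31741/312) = 9052 - 22440887/48672 = 418138057/48672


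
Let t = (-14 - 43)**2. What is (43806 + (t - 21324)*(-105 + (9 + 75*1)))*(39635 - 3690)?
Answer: 15218430045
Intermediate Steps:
t = 3249 (t = (-57)**2 = 3249)
(43806 + (t - 21324)*(-105 + (9 + 75*1)))*(39635 - 3690) = (43806 + (3249 - 21324)*(-105 + (9 + 75*1)))*(39635 - 3690) = (43806 - 18075*(-105 + (9 + 75)))*35945 = (43806 - 18075*(-105 + 84))*35945 = (43806 - 18075*(-21))*35945 = (43806 + 379575)*35945 = 423381*35945 = 15218430045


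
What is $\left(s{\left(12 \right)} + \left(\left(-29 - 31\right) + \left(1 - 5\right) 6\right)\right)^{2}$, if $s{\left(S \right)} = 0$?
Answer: $7056$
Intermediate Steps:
$\left(s{\left(12 \right)} + \left(\left(-29 - 31\right) + \left(1 - 5\right) 6\right)\right)^{2} = \left(0 + \left(\left(-29 - 31\right) + \left(1 - 5\right) 6\right)\right)^{2} = \left(0 - 84\right)^{2} = \left(-84\right)^{2} = 7056$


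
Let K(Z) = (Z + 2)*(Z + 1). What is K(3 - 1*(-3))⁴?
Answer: 9834496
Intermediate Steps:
K(Z) = (1 + Z)*(2 + Z) (K(Z) = (2 + Z)*(1 + Z) = (1 + Z)*(2 + Z))
K(3 - 1*(-3))⁴ = (2 + (3 - 1*(-3))² + 3*(3 - 1*(-3)))⁴ = (2 + (3 + 3)² + 3*(3 + 3))⁴ = (2 + 6² + 3*6)⁴ = (2 + 36 + 18)⁴ = 56⁴ = 9834496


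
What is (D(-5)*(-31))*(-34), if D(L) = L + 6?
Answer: 1054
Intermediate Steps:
D(L) = 6 + L
(D(-5)*(-31))*(-34) = ((6 - 5)*(-31))*(-34) = (1*(-31))*(-34) = -31*(-34) = 1054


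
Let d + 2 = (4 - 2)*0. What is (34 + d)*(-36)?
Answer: -1152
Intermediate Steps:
d = -2 (d = -2 + (4 - 2)*0 = -2 + 2*0 = -2 + 0 = -2)
(34 + d)*(-36) = (34 - 2)*(-36) = 32*(-36) = -1152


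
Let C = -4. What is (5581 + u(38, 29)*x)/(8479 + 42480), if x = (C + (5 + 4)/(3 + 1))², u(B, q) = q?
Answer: 90717/815344 ≈ 0.11126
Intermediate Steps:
x = 49/16 (x = (-4 + (5 + 4)/(3 + 1))² = (-4 + 9/4)² = (-7/4)² = 49/16 ≈ 3.0625)
(5581 + u(38, 29)*x)/(8479 + 42480) = (5581 + 29*(49/16))/(8479 + 42480) = (5581 + 1421/16)/50959 = (90717/16)*(1/50959) = 90717/815344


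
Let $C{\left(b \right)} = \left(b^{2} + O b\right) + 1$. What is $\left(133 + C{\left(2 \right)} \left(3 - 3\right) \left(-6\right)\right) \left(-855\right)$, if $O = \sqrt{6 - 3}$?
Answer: $-113715$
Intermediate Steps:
$O = \sqrt{3} \approx 1.732$
$C{\left(b \right)} = 1 + b^{2} + b \sqrt{3}$ ($C{\left(b \right)} = \left(b^{2} + \sqrt{3} b\right) + 1 = \left(b^{2} + b \sqrt{3}\right) + 1 = 1 + b^{2} + b \sqrt{3}$)
$\left(133 + C{\left(2 \right)} \left(3 - 3\right) \left(-6\right)\right) \left(-855\right) = \left(133 + \left(1 + 2^{2} + 2 \sqrt{3}\right) \left(3 - 3\right) \left(-6\right)\right) \left(-855\right) = \left(133 + \left(1 + 4 + 2 \sqrt{3}\right) \left(3 - 3\right) \left(-6\right)\right) \left(-855\right) = \left(133 + \left(5 + 2 \sqrt{3}\right) 0 \left(-6\right)\right) \left(-855\right) = \left(133 + 0 \left(-6\right)\right) \left(-855\right) = \left(133 + 0\right) \left(-855\right) = 133 \left(-855\right) = -113715$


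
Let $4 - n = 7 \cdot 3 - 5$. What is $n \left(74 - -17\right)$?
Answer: $-1092$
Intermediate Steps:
$n = -12$ ($n = 4 - \left(7 \cdot 3 - 5\right) = 4 - \left(21 - 5\right) = 4 - 16 = -12$)
$n \left(74 - -17\right) = - 12 \left(74 - -17\right) = - 12 \left(74 + \left(-46 + 63\right)\right) = - 12 \left(74 + 17\right) = \left(-12\right) 91 = -1092$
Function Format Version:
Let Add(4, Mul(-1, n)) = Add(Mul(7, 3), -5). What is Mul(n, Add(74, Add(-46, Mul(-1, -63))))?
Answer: -1092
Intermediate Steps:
n = -12 (n = Add(4, Mul(-1, Add(Mul(7, 3), -5))) = Add(4, Mul(-1, Add(21, -5))) = Add(4, Mul(-1, 16)) = Add(4, -16) = -12)
Mul(n, Add(74, Add(-46, Mul(-1, -63)))) = Mul(-12, Add(74, Add(-46, Mul(-1, -63)))) = Mul(-12, Add(74, Add(-46, 63))) = Mul(-12, Add(74, 17)) = Mul(-12, 91) = -1092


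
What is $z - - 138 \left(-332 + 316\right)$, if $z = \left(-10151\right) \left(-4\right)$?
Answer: $38396$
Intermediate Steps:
$z = 40604$
$z - - 138 \left(-332 + 316\right) = 40604 - - 138 \left(-332 + 316\right) = 40604 - \left(-138\right) \left(-16\right) = 40604 - 2208 = 38396$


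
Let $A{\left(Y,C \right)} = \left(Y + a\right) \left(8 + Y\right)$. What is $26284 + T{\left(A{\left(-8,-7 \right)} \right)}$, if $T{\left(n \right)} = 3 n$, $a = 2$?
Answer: $26284$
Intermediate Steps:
$A{\left(Y,C \right)} = \left(2 + Y\right) \left(8 + Y\right)$ ($A{\left(Y,C \right)} = \left(Y + 2\right) \left(8 + Y\right) = \left(2 + Y\right) \left(8 + Y\right)$)
$26284 + T{\left(A{\left(-8,-7 \right)} \right)} = 26284 + 3 \left(16 + \left(-8\right)^{2} + 10 \left(-8\right)\right) = 26284 + 3 \left(16 + 64 - 80\right) = 26284 + 3 \cdot 0 = 26284 + 0 = 26284$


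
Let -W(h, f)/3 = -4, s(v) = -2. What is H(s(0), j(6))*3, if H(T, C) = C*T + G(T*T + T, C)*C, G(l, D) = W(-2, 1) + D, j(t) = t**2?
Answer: 4968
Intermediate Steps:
W(h, f) = 12 (W(h, f) = -3*(-4) = 12)
G(l, D) = 12 + D
H(T, C) = C*T + C*(12 + C) (H(T, C) = C*T + (12 + C)*C = C*T + C*(12 + C))
H(s(0), j(6))*3 = (6**2*(12 + 6**2 - 2))*3 = (36*(12 + 36 - 2))*3 = (36*46)*3 = 1656*3 = 4968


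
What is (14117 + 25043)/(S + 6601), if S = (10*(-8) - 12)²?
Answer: 7832/3013 ≈ 2.5994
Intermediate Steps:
S = 8464 (S = (-80 - 12)² = (-92)² = 8464)
(14117 + 25043)/(S + 6601) = (14117 + 25043)/(8464 + 6601) = 39160/15065 = 39160*(1/15065) = 7832/3013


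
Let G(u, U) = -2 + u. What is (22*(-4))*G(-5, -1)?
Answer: 616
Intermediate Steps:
(22*(-4))*G(-5, -1) = (22*(-4))*(-2 - 5) = -88*(-7) = 616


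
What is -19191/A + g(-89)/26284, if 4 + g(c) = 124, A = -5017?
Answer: 126254571/32966707 ≈ 3.8298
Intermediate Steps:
g(c) = 120 (g(c) = -4 + 124 = 120)
-19191/A + g(-89)/26284 = -19191/(-5017) + 120/26284 = -19191*(-1/5017) + 120*(1/26284) = 19191/5017 + 30/6571 = 126254571/32966707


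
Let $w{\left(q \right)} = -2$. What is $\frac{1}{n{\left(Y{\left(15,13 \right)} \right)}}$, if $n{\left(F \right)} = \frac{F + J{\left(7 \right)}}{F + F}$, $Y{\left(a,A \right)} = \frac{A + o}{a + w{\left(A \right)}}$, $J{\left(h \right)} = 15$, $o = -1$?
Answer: $\frac{8}{69} \approx 0.11594$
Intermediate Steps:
$Y{\left(a,A \right)} = \frac{-1 + A}{-2 + a}$ ($Y{\left(a,A \right)} = \frac{A - 1}{a - 2} = \frac{-1 + A}{-2 + a}$)
$n{\left(F \right)} = \frac{15 + F}{2 F}$ ($n{\left(F \right)} = \frac{F + 15}{F + F} = \frac{15 + F}{2 F}$)
$\frac{1}{n{\left(Y{\left(15,13 \right)} \right)}} = \frac{1}{\frac{1}{2} \frac{1}{\frac{1}{-2 + 15} \left(-1 + 13\right)} \left(15 + \frac{-1 + 13}{-2 + 15}\right)} = \frac{1}{\frac{1}{2} \frac{1}{\frac{1}{13} \cdot 12} \left(15 + \frac{1}{13} \cdot 12\right)} = \frac{1}{\frac{1}{2} \frac{1}{\frac{12}{13}} \left(15 + \frac{12}{13}\right)} = \frac{1}{\frac{1}{2} \cdot \frac{13}{12} \cdot \frac{207}{13}} = \frac{1}{\frac{69}{8}} = \frac{8}{69}$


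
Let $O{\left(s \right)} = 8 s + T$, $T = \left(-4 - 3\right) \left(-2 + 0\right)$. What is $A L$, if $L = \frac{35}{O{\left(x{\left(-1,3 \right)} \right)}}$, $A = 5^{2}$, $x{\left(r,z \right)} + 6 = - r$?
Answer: $- \frac{875}{26} \approx -33.654$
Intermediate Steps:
$x{\left(r,z \right)} = -6 - r$
$T = 14$ ($T = \left(-7\right) \left(-2\right) = 14$)
$O{\left(s \right)} = 14 + 8 s$ ($O{\left(s \right)} = 8 s + 14 = 14 + 8 s$)
$A = 25$
$L = - \frac{35}{26}$ ($L = \frac{35}{14 + 8 \left(-6 - -1\right)} = \frac{35}{14 + 8 \left(-6 + 1\right)} = \frac{35}{14 + 8 \left(-5\right)} = \frac{35}{14 - 40} = \frac{35}{-26} = 35 \left(- \frac{1}{26}\right) = - \frac{35}{26} \approx -1.3462$)
$A L = 25 \left(- \frac{35}{26}\right) = - \frac{875}{26}$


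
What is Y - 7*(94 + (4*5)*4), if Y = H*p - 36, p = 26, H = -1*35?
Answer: -2164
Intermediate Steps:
H = -35
Y = -946 (Y = -35*26 - 36 = -910 - 36 = -946)
Y - 7*(94 + (4*5)*4) = -946 - 7*(94 + (4*5)*4) = -946 - 7*(94 + 20*4) = -946 - 7*(94 + 80) = -946 - 7*174 = -946 - 1218 = -2164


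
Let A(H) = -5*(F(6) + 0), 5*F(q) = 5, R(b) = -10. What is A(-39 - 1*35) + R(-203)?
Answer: -15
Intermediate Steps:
F(q) = 1 (F(q) = (1/5)*5 = 1)
A(H) = -5 (A(H) = -5*(1 + 0) = -5*1 = -5)
A(-39 - 1*35) + R(-203) = -5 - 10 = -15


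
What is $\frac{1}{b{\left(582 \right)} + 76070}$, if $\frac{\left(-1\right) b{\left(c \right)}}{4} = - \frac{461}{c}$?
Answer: $\frac{291}{22137292} \approx 1.3145 \cdot 10^{-5}$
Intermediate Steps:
$b{\left(c \right)} = \frac{1844}{c}$ ($b{\left(c \right)} = - 4 \left(- \frac{461}{c}\right) = \frac{1844}{c}$)
$\frac{1}{b{\left(582 \right)} + 76070} = \frac{1}{\frac{1844}{582} + 76070} = \frac{1}{1844 \cdot \frac{1}{582} + 76070} = \frac{1}{\frac{922}{291} + 76070} = \frac{1}{\frac{22137292}{291}} = \frac{291}{22137292}$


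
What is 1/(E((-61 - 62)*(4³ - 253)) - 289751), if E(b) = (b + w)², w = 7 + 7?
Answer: 1/540784370 ≈ 1.8492e-9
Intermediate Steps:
w = 14
E(b) = (14 + b)² (E(b) = (b + 14)² = (14 + b)²)
1/(E((-61 - 62)*(4³ - 253)) - 289751) = 1/((14 + (-61 - 62)*(4³ - 253))² - 289751) = 1/((14 - 123*(64 - 253))² - 289751) = 1/((14 - 123*(-189))² - 289751) = 1/((14 + 23247)² - 289751) = 1/(23261² - 289751) = 1/(541074121 - 289751) = 1/540784370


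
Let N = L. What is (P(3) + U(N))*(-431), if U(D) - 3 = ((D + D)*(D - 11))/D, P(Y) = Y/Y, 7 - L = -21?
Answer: -16378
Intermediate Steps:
L = 28 (L = 7 - 1*(-21) = 7 + 21 = 28)
P(Y) = 1
N = 28
U(D) = -19 + 2*D (U(D) = 3 + ((D + D)*(D - 11))/D = 3 + ((2*D)*(-11 + D))/D = 3 + (2*D*(-11 + D))/D = 3 + (-22 + 2*D) = -19 + 2*D)
(P(3) + U(N))*(-431) = (1 + (-19 + 2*28))*(-431) = (1 + (-19 + 56))*(-431) = (1 + 37)*(-431) = 38*(-431) = -16378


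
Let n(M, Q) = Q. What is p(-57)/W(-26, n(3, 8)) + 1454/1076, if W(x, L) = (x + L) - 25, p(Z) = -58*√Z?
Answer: 727/538 + 58*I*√57/43 ≈ 1.3513 + 10.184*I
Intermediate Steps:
W(x, L) = -25 + L + x (W(x, L) = (L + x) - 25 = -25 + L + x)
p(-57)/W(-26, n(3, 8)) + 1454/1076 = (-58*I*√57)/(-25 + 8 - 26) + 1454/1076 = -58*I*√57/(-43) + 1454*(1/1076) = -58*I*√57*(-1/43) + 727/538 = 58*I*√57/43 + 727/538 = 727/538 + 58*I*√57/43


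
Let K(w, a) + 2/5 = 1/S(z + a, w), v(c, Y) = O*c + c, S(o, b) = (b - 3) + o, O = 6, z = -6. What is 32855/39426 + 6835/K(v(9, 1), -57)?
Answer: -615095/66 ≈ -9319.6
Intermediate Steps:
S(o, b) = -3 + b + o (S(o, b) = (-3 + b) + o = -3 + b + o)
v(c, Y) = 7*c (v(c, Y) = 6*c + c = 7*c)
K(w, a) = -⅖ + 1/(-9 + a + w) (K(w, a) = -⅖ + 1/(-3 + w + (-6 + a)) = -⅖ + 1/(-9 + a + w))
32855/39426 + 6835/K(v(9, 1), -57) = 32855/39426 + 6835/(((23 - 2*(-57) - 14*9)/(5*(-9 - 57 + 7*9)))) = 32855*(1/39426) + 6835/(((23 + 114 - 2*63)/(5*(-9 - 57 + 63)))) = ⅚ + 6835/(((⅕)*(23 + 114 - 126)/(-3))) = ⅚ + 6835/(((⅕)*(-⅓)*11)) = ⅚ + 6835/(-11/15) = ⅚ + 6835*(-15/11) = ⅚ - 102525/11 = -615095/66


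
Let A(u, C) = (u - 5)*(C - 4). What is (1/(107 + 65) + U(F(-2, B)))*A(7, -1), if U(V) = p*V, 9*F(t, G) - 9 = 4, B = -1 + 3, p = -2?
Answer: 22315/774 ≈ 28.831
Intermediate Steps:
A(u, C) = (-5 + u)*(-4 + C)
B = 2
F(t, G) = 13/9 (F(t, G) = 1 + (⅑)*4 = 1 + 4/9 = 13/9)
U(V) = -2*V
(1/(107 + 65) + U(F(-2, B)))*A(7, -1) = (1/(107 + 65) - 2*13/9)*(20 - 5*(-1) - 4*7 - 1*7) = (1/172 - 26/9)*(20 + 5 - 28 - 7) = (1/172 - 26/9)*(-10) = -4463/1548*(-10) = 22315/774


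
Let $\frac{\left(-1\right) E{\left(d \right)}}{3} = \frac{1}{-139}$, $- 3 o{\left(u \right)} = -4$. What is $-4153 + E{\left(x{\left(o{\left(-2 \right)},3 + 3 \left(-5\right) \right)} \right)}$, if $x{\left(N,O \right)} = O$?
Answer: $- \frac{577264}{139} \approx -4153.0$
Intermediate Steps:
$o{\left(u \right)} = \frac{4}{3}$ ($o{\left(u \right)} = \left(- \frac{1}{3}\right) \left(-4\right) = \frac{4}{3}$)
$E{\left(d \right)} = \frac{3}{139}$ ($E{\left(d \right)} = - \frac{3}{-139} = \left(-3\right) \left(- \frac{1}{139}\right) = \frac{3}{139}$)
$-4153 + E{\left(x{\left(o{\left(-2 \right)},3 + 3 \left(-5\right) \right)} \right)} = -4153 + \frac{3}{139} = - \frac{577264}{139}$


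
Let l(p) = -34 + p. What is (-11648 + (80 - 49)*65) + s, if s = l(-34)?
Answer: -9701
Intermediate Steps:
s = -68 (s = -34 - 34 = -68)
(-11648 + (80 - 49)*65) + s = (-11648 + (80 - 49)*65) - 68 = (-11648 + 31*65) - 68 = (-11648 + 2015) - 68 = -9633 - 68 = -9701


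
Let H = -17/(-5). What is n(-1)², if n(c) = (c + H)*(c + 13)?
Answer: 20736/25 ≈ 829.44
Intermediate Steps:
H = 17/5 (H = -17*(-⅕) = 17/5 ≈ 3.4000)
n(c) = (13 + c)*(17/5 + c) (n(c) = (c + 17/5)*(c + 13) = (17/5 + c)*(13 + c) = (13 + c)*(17/5 + c))
n(-1)² = (221/5 + (-1)² + (82/5)*(-1))² = (221/5 + 1 - 82/5)² = (144/5)² = 20736/25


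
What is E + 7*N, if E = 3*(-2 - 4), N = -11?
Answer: -95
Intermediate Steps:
E = -18 (E = 3*(-6) = -18)
E + 7*N = -18 + 7*(-11) = -18 - 77 = -95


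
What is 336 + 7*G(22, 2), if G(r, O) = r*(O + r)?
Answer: 4032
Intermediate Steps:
336 + 7*G(22, 2) = 336 + 7*(22*(2 + 22)) = 336 + 7*(22*24) = 336 + 7*528 = 336 + 3696 = 4032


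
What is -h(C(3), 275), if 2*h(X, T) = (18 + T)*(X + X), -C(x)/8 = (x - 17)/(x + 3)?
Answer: -16408/3 ≈ -5469.3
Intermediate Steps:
C(x) = -8*(-17 + x)/(3 + x) (C(x) = -8*(x - 17)/(x + 3) = -8*(-17 + x)/(3 + x))
h(X, T) = X*(18 + T) (h(X, T) = ((18 + T)*(X + X))/2 = ((18 + T)*(2*X))/2 = (2*X*(18 + T))/2 = X*(18 + T))
-h(C(3), 275) = -8*(17 - 1*3)/(3 + 3)*(18 + 275) = -8*(17 - 3)/6*293 = -8*(1/6)*14*293 = -56*293/3 = -1*16408/3 = -16408/3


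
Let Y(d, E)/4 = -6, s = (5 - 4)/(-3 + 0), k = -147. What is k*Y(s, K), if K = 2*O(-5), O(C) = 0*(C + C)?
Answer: 3528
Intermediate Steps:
O(C) = 0 (O(C) = 0*(2*C) = 0)
s = -⅓ (s = 1/(-3) = 1*(-⅓) = -⅓ ≈ -0.33333)
K = 0 (K = 2*0 = 0)
Y(d, E) = -24 (Y(d, E) = 4*(-6) = -24)
k*Y(s, K) = -147*(-24) = 3528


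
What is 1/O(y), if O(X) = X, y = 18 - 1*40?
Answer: -1/22 ≈ -0.045455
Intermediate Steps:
y = -22 (y = 18 - 40 = -22)
1/O(y) = 1/(-22) = -1/22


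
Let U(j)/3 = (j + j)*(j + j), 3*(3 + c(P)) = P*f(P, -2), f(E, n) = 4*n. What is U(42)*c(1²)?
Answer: -119952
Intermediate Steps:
c(P) = -3 - 8*P/3 (c(P) = -3 + (P*(4*(-2)))/3 = -3 + (P*(-8))/3 = -3 + (-8*P)/3 = -3 - 8*P/3)
U(j) = 12*j² (U(j) = 3*((j + j)*(j + j)) = 3*((2*j)*(2*j)) = 3*(4*j²) = 12*j²)
U(42)*c(1²) = (12*42²)*(-3 - 8/3*1²) = (12*1764)*(-3 - 8/3*1) = 21168*(-3 - 8/3) = 21168*(-17/3) = -119952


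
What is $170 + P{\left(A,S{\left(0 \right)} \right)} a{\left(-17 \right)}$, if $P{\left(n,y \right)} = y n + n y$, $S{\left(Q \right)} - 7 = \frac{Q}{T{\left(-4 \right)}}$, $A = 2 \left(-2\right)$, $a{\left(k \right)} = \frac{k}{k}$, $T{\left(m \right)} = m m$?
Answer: $114$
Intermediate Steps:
$T{\left(m \right)} = m^{2}$
$a{\left(k \right)} = 1$
$A = -4$
$S{\left(Q \right)} = 7 + \frac{Q}{16}$ ($S{\left(Q \right)} = 7 + \frac{Q}{\left(-4\right)^{2}} = 7 + \frac{Q}{16}$)
$P{\left(n,y \right)} = 2 n y$ ($P{\left(n,y \right)} = n y + n y = 2 n y$)
$170 + P{\left(A,S{\left(0 \right)} \right)} a{\left(-17 \right)} = 170 + 2 \left(-4\right) \left(7 + \frac{1}{16} \cdot 0\right) 1 = 170 + 2 \left(-4\right) \left(7 + 0\right) 1 = 170 + 2 \left(-4\right) 7 \cdot 1 = 170 - 56 = 114$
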